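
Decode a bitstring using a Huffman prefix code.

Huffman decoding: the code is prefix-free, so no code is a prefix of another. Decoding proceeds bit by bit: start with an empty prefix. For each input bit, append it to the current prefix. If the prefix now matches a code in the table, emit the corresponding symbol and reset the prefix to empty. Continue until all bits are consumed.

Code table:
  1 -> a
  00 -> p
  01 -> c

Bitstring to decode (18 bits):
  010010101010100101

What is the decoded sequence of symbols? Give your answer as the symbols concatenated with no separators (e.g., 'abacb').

Bit 0: prefix='0' (no match yet)
Bit 1: prefix='01' -> emit 'c', reset
Bit 2: prefix='0' (no match yet)
Bit 3: prefix='00' -> emit 'p', reset
Bit 4: prefix='1' -> emit 'a', reset
Bit 5: prefix='0' (no match yet)
Bit 6: prefix='01' -> emit 'c', reset
Bit 7: prefix='0' (no match yet)
Bit 8: prefix='01' -> emit 'c', reset
Bit 9: prefix='0' (no match yet)
Bit 10: prefix='01' -> emit 'c', reset
Bit 11: prefix='0' (no match yet)
Bit 12: prefix='01' -> emit 'c', reset
Bit 13: prefix='0' (no match yet)
Bit 14: prefix='00' -> emit 'p', reset
Bit 15: prefix='1' -> emit 'a', reset
Bit 16: prefix='0' (no match yet)
Bit 17: prefix='01' -> emit 'c', reset

Answer: cpaccccpac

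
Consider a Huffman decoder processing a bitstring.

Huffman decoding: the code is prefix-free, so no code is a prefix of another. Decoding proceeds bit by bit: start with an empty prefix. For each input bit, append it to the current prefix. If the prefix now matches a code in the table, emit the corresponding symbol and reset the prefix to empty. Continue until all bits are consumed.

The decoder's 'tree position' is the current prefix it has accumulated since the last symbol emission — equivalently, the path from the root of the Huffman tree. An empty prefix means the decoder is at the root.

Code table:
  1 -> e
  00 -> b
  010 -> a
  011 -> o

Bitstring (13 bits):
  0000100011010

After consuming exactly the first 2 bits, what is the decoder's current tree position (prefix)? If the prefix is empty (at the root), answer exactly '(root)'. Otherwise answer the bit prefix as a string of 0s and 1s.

Answer: (root)

Derivation:
Bit 0: prefix='0' (no match yet)
Bit 1: prefix='00' -> emit 'b', reset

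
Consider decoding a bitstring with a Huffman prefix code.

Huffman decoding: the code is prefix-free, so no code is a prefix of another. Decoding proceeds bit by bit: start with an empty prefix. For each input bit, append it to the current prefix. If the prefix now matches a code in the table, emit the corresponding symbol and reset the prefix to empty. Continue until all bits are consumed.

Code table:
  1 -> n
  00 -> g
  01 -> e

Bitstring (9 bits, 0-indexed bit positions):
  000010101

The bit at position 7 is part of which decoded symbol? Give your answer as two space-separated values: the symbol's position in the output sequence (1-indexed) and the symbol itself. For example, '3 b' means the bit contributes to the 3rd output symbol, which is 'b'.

Answer: 5 e

Derivation:
Bit 0: prefix='0' (no match yet)
Bit 1: prefix='00' -> emit 'g', reset
Bit 2: prefix='0' (no match yet)
Bit 3: prefix='00' -> emit 'g', reset
Bit 4: prefix='1' -> emit 'n', reset
Bit 5: prefix='0' (no match yet)
Bit 6: prefix='01' -> emit 'e', reset
Bit 7: prefix='0' (no match yet)
Bit 8: prefix='01' -> emit 'e', reset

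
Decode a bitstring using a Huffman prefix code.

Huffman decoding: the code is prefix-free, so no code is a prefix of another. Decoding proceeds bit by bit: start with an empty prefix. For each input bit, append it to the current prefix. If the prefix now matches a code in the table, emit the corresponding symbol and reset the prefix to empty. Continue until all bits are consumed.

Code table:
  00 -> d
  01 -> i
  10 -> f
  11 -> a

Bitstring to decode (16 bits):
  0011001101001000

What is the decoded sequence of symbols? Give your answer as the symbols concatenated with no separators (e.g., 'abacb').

Answer: dadaidfd

Derivation:
Bit 0: prefix='0' (no match yet)
Bit 1: prefix='00' -> emit 'd', reset
Bit 2: prefix='1' (no match yet)
Bit 3: prefix='11' -> emit 'a', reset
Bit 4: prefix='0' (no match yet)
Bit 5: prefix='00' -> emit 'd', reset
Bit 6: prefix='1' (no match yet)
Bit 7: prefix='11' -> emit 'a', reset
Bit 8: prefix='0' (no match yet)
Bit 9: prefix='01' -> emit 'i', reset
Bit 10: prefix='0' (no match yet)
Bit 11: prefix='00' -> emit 'd', reset
Bit 12: prefix='1' (no match yet)
Bit 13: prefix='10' -> emit 'f', reset
Bit 14: prefix='0' (no match yet)
Bit 15: prefix='00' -> emit 'd', reset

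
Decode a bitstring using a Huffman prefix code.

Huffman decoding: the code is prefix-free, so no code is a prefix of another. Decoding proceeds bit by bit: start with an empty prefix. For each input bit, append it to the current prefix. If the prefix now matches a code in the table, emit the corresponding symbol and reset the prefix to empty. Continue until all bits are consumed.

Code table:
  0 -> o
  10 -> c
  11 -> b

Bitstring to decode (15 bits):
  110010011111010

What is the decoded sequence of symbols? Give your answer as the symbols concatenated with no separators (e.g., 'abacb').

Answer: boocobbcc

Derivation:
Bit 0: prefix='1' (no match yet)
Bit 1: prefix='11' -> emit 'b', reset
Bit 2: prefix='0' -> emit 'o', reset
Bit 3: prefix='0' -> emit 'o', reset
Bit 4: prefix='1' (no match yet)
Bit 5: prefix='10' -> emit 'c', reset
Bit 6: prefix='0' -> emit 'o', reset
Bit 7: prefix='1' (no match yet)
Bit 8: prefix='11' -> emit 'b', reset
Bit 9: prefix='1' (no match yet)
Bit 10: prefix='11' -> emit 'b', reset
Bit 11: prefix='1' (no match yet)
Bit 12: prefix='10' -> emit 'c', reset
Bit 13: prefix='1' (no match yet)
Bit 14: prefix='10' -> emit 'c', reset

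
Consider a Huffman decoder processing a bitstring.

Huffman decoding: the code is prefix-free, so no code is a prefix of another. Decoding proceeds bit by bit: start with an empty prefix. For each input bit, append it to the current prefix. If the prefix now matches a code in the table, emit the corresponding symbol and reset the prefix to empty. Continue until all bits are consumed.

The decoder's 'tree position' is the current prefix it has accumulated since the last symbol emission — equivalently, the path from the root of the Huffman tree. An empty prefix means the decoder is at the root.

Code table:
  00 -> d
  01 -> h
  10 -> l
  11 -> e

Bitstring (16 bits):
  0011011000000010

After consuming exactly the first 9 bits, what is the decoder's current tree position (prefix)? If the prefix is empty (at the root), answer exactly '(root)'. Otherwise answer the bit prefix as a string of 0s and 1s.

Bit 0: prefix='0' (no match yet)
Bit 1: prefix='00' -> emit 'd', reset
Bit 2: prefix='1' (no match yet)
Bit 3: prefix='11' -> emit 'e', reset
Bit 4: prefix='0' (no match yet)
Bit 5: prefix='01' -> emit 'h', reset
Bit 6: prefix='1' (no match yet)
Bit 7: prefix='10' -> emit 'l', reset
Bit 8: prefix='0' (no match yet)

Answer: 0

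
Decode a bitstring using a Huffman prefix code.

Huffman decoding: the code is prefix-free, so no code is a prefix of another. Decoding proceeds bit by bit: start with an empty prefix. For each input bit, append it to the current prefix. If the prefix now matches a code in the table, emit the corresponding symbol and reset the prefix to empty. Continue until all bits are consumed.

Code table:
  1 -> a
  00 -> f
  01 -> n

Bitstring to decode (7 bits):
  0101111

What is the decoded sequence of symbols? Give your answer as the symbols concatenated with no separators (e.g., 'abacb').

Answer: nnaaa

Derivation:
Bit 0: prefix='0' (no match yet)
Bit 1: prefix='01' -> emit 'n', reset
Bit 2: prefix='0' (no match yet)
Bit 3: prefix='01' -> emit 'n', reset
Bit 4: prefix='1' -> emit 'a', reset
Bit 5: prefix='1' -> emit 'a', reset
Bit 6: prefix='1' -> emit 'a', reset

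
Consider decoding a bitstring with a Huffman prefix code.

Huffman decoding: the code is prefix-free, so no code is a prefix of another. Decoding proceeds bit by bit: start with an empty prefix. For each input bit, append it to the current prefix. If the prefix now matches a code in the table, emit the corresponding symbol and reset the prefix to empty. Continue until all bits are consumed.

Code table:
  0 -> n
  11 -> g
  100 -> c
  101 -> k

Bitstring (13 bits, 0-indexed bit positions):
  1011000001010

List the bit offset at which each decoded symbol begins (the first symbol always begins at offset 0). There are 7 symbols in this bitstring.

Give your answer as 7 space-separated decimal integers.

Bit 0: prefix='1' (no match yet)
Bit 1: prefix='10' (no match yet)
Bit 2: prefix='101' -> emit 'k', reset
Bit 3: prefix='1' (no match yet)
Bit 4: prefix='10' (no match yet)
Bit 5: prefix='100' -> emit 'c', reset
Bit 6: prefix='0' -> emit 'n', reset
Bit 7: prefix='0' -> emit 'n', reset
Bit 8: prefix='0' -> emit 'n', reset
Bit 9: prefix='1' (no match yet)
Bit 10: prefix='10' (no match yet)
Bit 11: prefix='101' -> emit 'k', reset
Bit 12: prefix='0' -> emit 'n', reset

Answer: 0 3 6 7 8 9 12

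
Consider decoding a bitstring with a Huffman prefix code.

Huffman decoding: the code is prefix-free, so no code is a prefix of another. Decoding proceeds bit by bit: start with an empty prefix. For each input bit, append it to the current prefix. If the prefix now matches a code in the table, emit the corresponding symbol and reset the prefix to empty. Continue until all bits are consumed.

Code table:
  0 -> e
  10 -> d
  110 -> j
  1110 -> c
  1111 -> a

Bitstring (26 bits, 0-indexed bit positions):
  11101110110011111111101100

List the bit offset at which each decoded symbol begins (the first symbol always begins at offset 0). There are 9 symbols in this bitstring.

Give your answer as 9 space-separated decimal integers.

Bit 0: prefix='1' (no match yet)
Bit 1: prefix='11' (no match yet)
Bit 2: prefix='111' (no match yet)
Bit 3: prefix='1110' -> emit 'c', reset
Bit 4: prefix='1' (no match yet)
Bit 5: prefix='11' (no match yet)
Bit 6: prefix='111' (no match yet)
Bit 7: prefix='1110' -> emit 'c', reset
Bit 8: prefix='1' (no match yet)
Bit 9: prefix='11' (no match yet)
Bit 10: prefix='110' -> emit 'j', reset
Bit 11: prefix='0' -> emit 'e', reset
Bit 12: prefix='1' (no match yet)
Bit 13: prefix='11' (no match yet)
Bit 14: prefix='111' (no match yet)
Bit 15: prefix='1111' -> emit 'a', reset
Bit 16: prefix='1' (no match yet)
Bit 17: prefix='11' (no match yet)
Bit 18: prefix='111' (no match yet)
Bit 19: prefix='1111' -> emit 'a', reset
Bit 20: prefix='1' (no match yet)
Bit 21: prefix='10' -> emit 'd', reset
Bit 22: prefix='1' (no match yet)
Bit 23: prefix='11' (no match yet)
Bit 24: prefix='110' -> emit 'j', reset
Bit 25: prefix='0' -> emit 'e', reset

Answer: 0 4 8 11 12 16 20 22 25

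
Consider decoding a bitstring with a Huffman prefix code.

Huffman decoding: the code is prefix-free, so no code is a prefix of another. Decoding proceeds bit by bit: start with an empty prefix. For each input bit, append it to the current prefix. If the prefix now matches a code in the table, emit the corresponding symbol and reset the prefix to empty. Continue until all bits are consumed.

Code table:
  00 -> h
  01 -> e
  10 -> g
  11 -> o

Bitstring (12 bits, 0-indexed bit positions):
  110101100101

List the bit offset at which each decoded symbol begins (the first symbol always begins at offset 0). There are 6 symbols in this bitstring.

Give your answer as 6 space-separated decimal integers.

Answer: 0 2 4 6 8 10

Derivation:
Bit 0: prefix='1' (no match yet)
Bit 1: prefix='11' -> emit 'o', reset
Bit 2: prefix='0' (no match yet)
Bit 3: prefix='01' -> emit 'e', reset
Bit 4: prefix='0' (no match yet)
Bit 5: prefix='01' -> emit 'e', reset
Bit 6: prefix='1' (no match yet)
Bit 7: prefix='10' -> emit 'g', reset
Bit 8: prefix='0' (no match yet)
Bit 9: prefix='01' -> emit 'e', reset
Bit 10: prefix='0' (no match yet)
Bit 11: prefix='01' -> emit 'e', reset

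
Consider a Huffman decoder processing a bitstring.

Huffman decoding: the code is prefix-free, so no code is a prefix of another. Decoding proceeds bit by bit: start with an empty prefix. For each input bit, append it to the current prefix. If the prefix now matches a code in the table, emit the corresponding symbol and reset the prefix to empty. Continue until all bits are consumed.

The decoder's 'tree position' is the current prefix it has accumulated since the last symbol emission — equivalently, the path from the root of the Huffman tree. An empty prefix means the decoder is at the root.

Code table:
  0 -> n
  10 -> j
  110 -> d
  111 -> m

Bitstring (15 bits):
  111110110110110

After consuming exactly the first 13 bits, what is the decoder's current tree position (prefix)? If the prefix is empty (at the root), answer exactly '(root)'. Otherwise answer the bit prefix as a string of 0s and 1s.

Answer: 1

Derivation:
Bit 0: prefix='1' (no match yet)
Bit 1: prefix='11' (no match yet)
Bit 2: prefix='111' -> emit 'm', reset
Bit 3: prefix='1' (no match yet)
Bit 4: prefix='11' (no match yet)
Bit 5: prefix='110' -> emit 'd', reset
Bit 6: prefix='1' (no match yet)
Bit 7: prefix='11' (no match yet)
Bit 8: prefix='110' -> emit 'd', reset
Bit 9: prefix='1' (no match yet)
Bit 10: prefix='11' (no match yet)
Bit 11: prefix='110' -> emit 'd', reset
Bit 12: prefix='1' (no match yet)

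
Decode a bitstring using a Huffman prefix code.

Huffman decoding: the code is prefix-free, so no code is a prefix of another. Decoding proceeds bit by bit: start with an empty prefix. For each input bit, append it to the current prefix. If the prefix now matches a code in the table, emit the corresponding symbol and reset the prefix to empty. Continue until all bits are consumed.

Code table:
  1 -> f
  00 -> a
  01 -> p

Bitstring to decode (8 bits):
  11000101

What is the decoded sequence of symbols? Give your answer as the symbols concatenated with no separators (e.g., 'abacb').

Answer: ffapp

Derivation:
Bit 0: prefix='1' -> emit 'f', reset
Bit 1: prefix='1' -> emit 'f', reset
Bit 2: prefix='0' (no match yet)
Bit 3: prefix='00' -> emit 'a', reset
Bit 4: prefix='0' (no match yet)
Bit 5: prefix='01' -> emit 'p', reset
Bit 6: prefix='0' (no match yet)
Bit 7: prefix='01' -> emit 'p', reset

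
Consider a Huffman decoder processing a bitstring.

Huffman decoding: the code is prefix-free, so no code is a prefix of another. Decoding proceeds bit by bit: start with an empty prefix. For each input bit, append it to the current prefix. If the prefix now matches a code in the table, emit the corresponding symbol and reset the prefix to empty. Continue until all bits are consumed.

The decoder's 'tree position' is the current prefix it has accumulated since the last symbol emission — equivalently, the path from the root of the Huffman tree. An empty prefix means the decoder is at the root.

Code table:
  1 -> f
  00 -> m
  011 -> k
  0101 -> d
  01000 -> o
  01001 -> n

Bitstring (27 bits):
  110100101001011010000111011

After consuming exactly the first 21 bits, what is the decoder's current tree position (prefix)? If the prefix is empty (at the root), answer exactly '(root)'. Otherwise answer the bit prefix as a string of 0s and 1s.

Bit 0: prefix='1' -> emit 'f', reset
Bit 1: prefix='1' -> emit 'f', reset
Bit 2: prefix='0' (no match yet)
Bit 3: prefix='01' (no match yet)
Bit 4: prefix='010' (no match yet)
Bit 5: prefix='0100' (no match yet)
Bit 6: prefix='01001' -> emit 'n', reset
Bit 7: prefix='0' (no match yet)
Bit 8: prefix='01' (no match yet)
Bit 9: prefix='010' (no match yet)
Bit 10: prefix='0100' (no match yet)
Bit 11: prefix='01001' -> emit 'n', reset
Bit 12: prefix='0' (no match yet)
Bit 13: prefix='01' (no match yet)
Bit 14: prefix='011' -> emit 'k', reset
Bit 15: prefix='0' (no match yet)
Bit 16: prefix='01' (no match yet)
Bit 17: prefix='010' (no match yet)
Bit 18: prefix='0100' (no match yet)
Bit 19: prefix='01000' -> emit 'o', reset
Bit 20: prefix='0' (no match yet)

Answer: 0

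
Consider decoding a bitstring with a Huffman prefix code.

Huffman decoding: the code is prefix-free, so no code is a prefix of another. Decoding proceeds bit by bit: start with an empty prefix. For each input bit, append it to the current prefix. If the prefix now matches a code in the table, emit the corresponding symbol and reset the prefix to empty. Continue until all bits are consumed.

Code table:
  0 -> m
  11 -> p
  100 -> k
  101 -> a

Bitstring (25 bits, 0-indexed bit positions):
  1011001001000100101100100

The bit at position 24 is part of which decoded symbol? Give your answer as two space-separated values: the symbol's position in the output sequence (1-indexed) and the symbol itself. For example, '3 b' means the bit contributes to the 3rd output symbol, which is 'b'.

Bit 0: prefix='1' (no match yet)
Bit 1: prefix='10' (no match yet)
Bit 2: prefix='101' -> emit 'a', reset
Bit 3: prefix='1' (no match yet)
Bit 4: prefix='10' (no match yet)
Bit 5: prefix='100' -> emit 'k', reset
Bit 6: prefix='1' (no match yet)
Bit 7: prefix='10' (no match yet)
Bit 8: prefix='100' -> emit 'k', reset
Bit 9: prefix='1' (no match yet)
Bit 10: prefix='10' (no match yet)
Bit 11: prefix='100' -> emit 'k', reset
Bit 12: prefix='0' -> emit 'm', reset
Bit 13: prefix='1' (no match yet)
Bit 14: prefix='10' (no match yet)
Bit 15: prefix='100' -> emit 'k', reset
Bit 16: prefix='1' (no match yet)
Bit 17: prefix='10' (no match yet)
Bit 18: prefix='101' -> emit 'a', reset
Bit 19: prefix='1' (no match yet)
Bit 20: prefix='10' (no match yet)
Bit 21: prefix='100' -> emit 'k', reset
Bit 22: prefix='1' (no match yet)
Bit 23: prefix='10' (no match yet)
Bit 24: prefix='100' -> emit 'k', reset

Answer: 9 k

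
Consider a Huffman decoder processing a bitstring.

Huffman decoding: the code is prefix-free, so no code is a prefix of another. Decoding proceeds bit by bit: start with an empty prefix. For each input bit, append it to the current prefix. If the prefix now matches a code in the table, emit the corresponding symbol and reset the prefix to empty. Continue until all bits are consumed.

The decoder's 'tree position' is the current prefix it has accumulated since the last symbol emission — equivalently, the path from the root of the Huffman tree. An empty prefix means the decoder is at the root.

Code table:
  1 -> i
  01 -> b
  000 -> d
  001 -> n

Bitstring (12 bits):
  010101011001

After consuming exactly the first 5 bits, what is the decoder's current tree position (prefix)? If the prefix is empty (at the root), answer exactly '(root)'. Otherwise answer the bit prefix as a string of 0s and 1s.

Bit 0: prefix='0' (no match yet)
Bit 1: prefix='01' -> emit 'b', reset
Bit 2: prefix='0' (no match yet)
Bit 3: prefix='01' -> emit 'b', reset
Bit 4: prefix='0' (no match yet)

Answer: 0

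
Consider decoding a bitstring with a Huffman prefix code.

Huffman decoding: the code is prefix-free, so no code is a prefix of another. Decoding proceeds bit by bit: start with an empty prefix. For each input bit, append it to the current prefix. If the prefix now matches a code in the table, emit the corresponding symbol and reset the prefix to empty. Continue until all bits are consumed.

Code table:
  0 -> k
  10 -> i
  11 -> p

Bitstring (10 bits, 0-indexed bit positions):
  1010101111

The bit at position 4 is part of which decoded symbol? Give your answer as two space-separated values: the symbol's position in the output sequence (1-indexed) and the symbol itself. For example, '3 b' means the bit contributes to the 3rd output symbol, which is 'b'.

Answer: 3 i

Derivation:
Bit 0: prefix='1' (no match yet)
Bit 1: prefix='10' -> emit 'i', reset
Bit 2: prefix='1' (no match yet)
Bit 3: prefix='10' -> emit 'i', reset
Bit 4: prefix='1' (no match yet)
Bit 5: prefix='10' -> emit 'i', reset
Bit 6: prefix='1' (no match yet)
Bit 7: prefix='11' -> emit 'p', reset
Bit 8: prefix='1' (no match yet)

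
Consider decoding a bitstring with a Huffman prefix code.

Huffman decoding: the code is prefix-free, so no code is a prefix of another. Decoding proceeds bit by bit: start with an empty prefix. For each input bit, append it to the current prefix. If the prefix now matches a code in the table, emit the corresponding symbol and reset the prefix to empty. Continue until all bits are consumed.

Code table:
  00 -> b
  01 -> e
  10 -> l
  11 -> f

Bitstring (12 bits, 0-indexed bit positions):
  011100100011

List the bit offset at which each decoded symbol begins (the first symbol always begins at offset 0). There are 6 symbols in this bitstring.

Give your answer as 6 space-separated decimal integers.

Bit 0: prefix='0' (no match yet)
Bit 1: prefix='01' -> emit 'e', reset
Bit 2: prefix='1' (no match yet)
Bit 3: prefix='11' -> emit 'f', reset
Bit 4: prefix='0' (no match yet)
Bit 5: prefix='00' -> emit 'b', reset
Bit 6: prefix='1' (no match yet)
Bit 7: prefix='10' -> emit 'l', reset
Bit 8: prefix='0' (no match yet)
Bit 9: prefix='00' -> emit 'b', reset
Bit 10: prefix='1' (no match yet)
Bit 11: prefix='11' -> emit 'f', reset

Answer: 0 2 4 6 8 10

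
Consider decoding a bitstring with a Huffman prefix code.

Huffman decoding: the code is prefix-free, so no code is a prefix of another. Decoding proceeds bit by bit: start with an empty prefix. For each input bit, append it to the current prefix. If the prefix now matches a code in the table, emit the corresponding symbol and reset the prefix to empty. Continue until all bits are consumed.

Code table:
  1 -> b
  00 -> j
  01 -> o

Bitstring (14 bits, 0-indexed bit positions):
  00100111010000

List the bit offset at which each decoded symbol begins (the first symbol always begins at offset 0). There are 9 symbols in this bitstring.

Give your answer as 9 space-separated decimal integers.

Bit 0: prefix='0' (no match yet)
Bit 1: prefix='00' -> emit 'j', reset
Bit 2: prefix='1' -> emit 'b', reset
Bit 3: prefix='0' (no match yet)
Bit 4: prefix='00' -> emit 'j', reset
Bit 5: prefix='1' -> emit 'b', reset
Bit 6: prefix='1' -> emit 'b', reset
Bit 7: prefix='1' -> emit 'b', reset
Bit 8: prefix='0' (no match yet)
Bit 9: prefix='01' -> emit 'o', reset
Bit 10: prefix='0' (no match yet)
Bit 11: prefix='00' -> emit 'j', reset
Bit 12: prefix='0' (no match yet)
Bit 13: prefix='00' -> emit 'j', reset

Answer: 0 2 3 5 6 7 8 10 12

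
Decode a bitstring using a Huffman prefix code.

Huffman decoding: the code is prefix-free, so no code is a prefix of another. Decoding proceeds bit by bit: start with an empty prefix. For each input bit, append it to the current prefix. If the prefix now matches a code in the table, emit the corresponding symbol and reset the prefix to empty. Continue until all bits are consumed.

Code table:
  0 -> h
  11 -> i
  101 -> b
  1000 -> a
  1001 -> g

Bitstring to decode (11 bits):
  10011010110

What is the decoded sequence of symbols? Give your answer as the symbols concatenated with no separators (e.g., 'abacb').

Answer: gbhih

Derivation:
Bit 0: prefix='1' (no match yet)
Bit 1: prefix='10' (no match yet)
Bit 2: prefix='100' (no match yet)
Bit 3: prefix='1001' -> emit 'g', reset
Bit 4: prefix='1' (no match yet)
Bit 5: prefix='10' (no match yet)
Bit 6: prefix='101' -> emit 'b', reset
Bit 7: prefix='0' -> emit 'h', reset
Bit 8: prefix='1' (no match yet)
Bit 9: prefix='11' -> emit 'i', reset
Bit 10: prefix='0' -> emit 'h', reset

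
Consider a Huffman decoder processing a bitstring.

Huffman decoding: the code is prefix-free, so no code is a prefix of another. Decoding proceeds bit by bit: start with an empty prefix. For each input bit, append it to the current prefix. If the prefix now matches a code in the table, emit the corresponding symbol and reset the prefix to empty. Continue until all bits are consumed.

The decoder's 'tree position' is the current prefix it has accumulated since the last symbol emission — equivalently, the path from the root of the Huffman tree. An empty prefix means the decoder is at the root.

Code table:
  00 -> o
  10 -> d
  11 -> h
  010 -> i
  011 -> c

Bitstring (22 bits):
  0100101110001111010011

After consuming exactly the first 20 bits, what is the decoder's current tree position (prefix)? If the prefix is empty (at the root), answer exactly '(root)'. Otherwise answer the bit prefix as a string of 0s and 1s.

Answer: 0

Derivation:
Bit 0: prefix='0' (no match yet)
Bit 1: prefix='01' (no match yet)
Bit 2: prefix='010' -> emit 'i', reset
Bit 3: prefix='0' (no match yet)
Bit 4: prefix='01' (no match yet)
Bit 5: prefix='010' -> emit 'i', reset
Bit 6: prefix='1' (no match yet)
Bit 7: prefix='11' -> emit 'h', reset
Bit 8: prefix='1' (no match yet)
Bit 9: prefix='10' -> emit 'd', reset
Bit 10: prefix='0' (no match yet)
Bit 11: prefix='00' -> emit 'o', reset
Bit 12: prefix='1' (no match yet)
Bit 13: prefix='11' -> emit 'h', reset
Bit 14: prefix='1' (no match yet)
Bit 15: prefix='11' -> emit 'h', reset
Bit 16: prefix='0' (no match yet)
Bit 17: prefix='01' (no match yet)
Bit 18: prefix='010' -> emit 'i', reset
Bit 19: prefix='0' (no match yet)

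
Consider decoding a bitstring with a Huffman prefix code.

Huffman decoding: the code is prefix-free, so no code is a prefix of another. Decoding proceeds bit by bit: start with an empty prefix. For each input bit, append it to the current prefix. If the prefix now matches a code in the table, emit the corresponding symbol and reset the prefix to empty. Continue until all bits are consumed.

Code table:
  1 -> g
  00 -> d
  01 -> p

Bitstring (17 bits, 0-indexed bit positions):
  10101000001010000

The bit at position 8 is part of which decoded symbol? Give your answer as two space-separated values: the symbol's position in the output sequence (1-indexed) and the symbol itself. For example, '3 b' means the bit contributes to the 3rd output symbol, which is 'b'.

Bit 0: prefix='1' -> emit 'g', reset
Bit 1: prefix='0' (no match yet)
Bit 2: prefix='01' -> emit 'p', reset
Bit 3: prefix='0' (no match yet)
Bit 4: prefix='01' -> emit 'p', reset
Bit 5: prefix='0' (no match yet)
Bit 6: prefix='00' -> emit 'd', reset
Bit 7: prefix='0' (no match yet)
Bit 8: prefix='00' -> emit 'd', reset
Bit 9: prefix='0' (no match yet)
Bit 10: prefix='01' -> emit 'p', reset
Bit 11: prefix='0' (no match yet)
Bit 12: prefix='01' -> emit 'p', reset

Answer: 5 d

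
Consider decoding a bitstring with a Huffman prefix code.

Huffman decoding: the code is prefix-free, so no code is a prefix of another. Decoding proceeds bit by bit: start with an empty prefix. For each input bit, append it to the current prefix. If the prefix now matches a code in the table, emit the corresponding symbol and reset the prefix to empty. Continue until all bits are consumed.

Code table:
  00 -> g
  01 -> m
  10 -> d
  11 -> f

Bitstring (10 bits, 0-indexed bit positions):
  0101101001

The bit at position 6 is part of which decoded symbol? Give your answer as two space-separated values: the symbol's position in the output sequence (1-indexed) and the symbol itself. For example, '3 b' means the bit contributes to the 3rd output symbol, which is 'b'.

Bit 0: prefix='0' (no match yet)
Bit 1: prefix='01' -> emit 'm', reset
Bit 2: prefix='0' (no match yet)
Bit 3: prefix='01' -> emit 'm', reset
Bit 4: prefix='1' (no match yet)
Bit 5: prefix='10' -> emit 'd', reset
Bit 6: prefix='1' (no match yet)
Bit 7: prefix='10' -> emit 'd', reset
Bit 8: prefix='0' (no match yet)
Bit 9: prefix='01' -> emit 'm', reset

Answer: 4 d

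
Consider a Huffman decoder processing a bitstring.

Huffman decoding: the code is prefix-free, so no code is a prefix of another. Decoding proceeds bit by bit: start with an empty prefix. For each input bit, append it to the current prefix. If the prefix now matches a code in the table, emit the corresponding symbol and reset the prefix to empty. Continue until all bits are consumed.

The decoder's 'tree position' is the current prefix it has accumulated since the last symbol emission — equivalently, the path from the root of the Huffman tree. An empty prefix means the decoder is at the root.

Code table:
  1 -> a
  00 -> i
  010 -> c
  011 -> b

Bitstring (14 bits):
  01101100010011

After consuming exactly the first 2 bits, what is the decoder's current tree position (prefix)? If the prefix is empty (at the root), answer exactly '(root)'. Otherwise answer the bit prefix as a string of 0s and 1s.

Bit 0: prefix='0' (no match yet)
Bit 1: prefix='01' (no match yet)

Answer: 01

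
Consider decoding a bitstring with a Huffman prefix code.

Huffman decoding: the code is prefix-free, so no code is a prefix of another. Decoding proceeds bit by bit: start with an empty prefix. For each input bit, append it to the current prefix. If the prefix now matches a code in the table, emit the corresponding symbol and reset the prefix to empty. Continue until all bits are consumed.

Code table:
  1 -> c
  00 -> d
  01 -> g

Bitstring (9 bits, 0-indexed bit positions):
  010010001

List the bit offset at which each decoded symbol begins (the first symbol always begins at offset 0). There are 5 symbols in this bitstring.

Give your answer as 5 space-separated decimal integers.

Bit 0: prefix='0' (no match yet)
Bit 1: prefix='01' -> emit 'g', reset
Bit 2: prefix='0' (no match yet)
Bit 3: prefix='00' -> emit 'd', reset
Bit 4: prefix='1' -> emit 'c', reset
Bit 5: prefix='0' (no match yet)
Bit 6: prefix='00' -> emit 'd', reset
Bit 7: prefix='0' (no match yet)
Bit 8: prefix='01' -> emit 'g', reset

Answer: 0 2 4 5 7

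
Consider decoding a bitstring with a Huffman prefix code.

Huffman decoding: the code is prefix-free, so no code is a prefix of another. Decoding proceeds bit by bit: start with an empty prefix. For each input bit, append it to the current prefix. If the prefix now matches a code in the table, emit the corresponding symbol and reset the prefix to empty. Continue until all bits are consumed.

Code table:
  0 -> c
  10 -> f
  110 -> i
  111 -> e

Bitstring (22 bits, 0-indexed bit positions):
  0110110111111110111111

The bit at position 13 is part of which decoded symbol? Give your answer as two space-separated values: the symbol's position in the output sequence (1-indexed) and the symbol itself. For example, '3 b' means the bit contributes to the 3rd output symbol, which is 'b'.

Answer: 6 i

Derivation:
Bit 0: prefix='0' -> emit 'c', reset
Bit 1: prefix='1' (no match yet)
Bit 2: prefix='11' (no match yet)
Bit 3: prefix='110' -> emit 'i', reset
Bit 4: prefix='1' (no match yet)
Bit 5: prefix='11' (no match yet)
Bit 6: prefix='110' -> emit 'i', reset
Bit 7: prefix='1' (no match yet)
Bit 8: prefix='11' (no match yet)
Bit 9: prefix='111' -> emit 'e', reset
Bit 10: prefix='1' (no match yet)
Bit 11: prefix='11' (no match yet)
Bit 12: prefix='111' -> emit 'e', reset
Bit 13: prefix='1' (no match yet)
Bit 14: prefix='11' (no match yet)
Bit 15: prefix='110' -> emit 'i', reset
Bit 16: prefix='1' (no match yet)
Bit 17: prefix='11' (no match yet)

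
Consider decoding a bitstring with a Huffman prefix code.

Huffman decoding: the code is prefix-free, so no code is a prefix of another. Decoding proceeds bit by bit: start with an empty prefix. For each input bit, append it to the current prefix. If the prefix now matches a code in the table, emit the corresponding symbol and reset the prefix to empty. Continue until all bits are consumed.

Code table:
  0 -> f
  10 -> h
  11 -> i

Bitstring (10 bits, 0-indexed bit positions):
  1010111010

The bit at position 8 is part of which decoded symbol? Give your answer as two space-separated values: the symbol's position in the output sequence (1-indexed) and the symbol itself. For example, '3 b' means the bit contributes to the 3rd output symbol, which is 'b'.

Answer: 5 h

Derivation:
Bit 0: prefix='1' (no match yet)
Bit 1: prefix='10' -> emit 'h', reset
Bit 2: prefix='1' (no match yet)
Bit 3: prefix='10' -> emit 'h', reset
Bit 4: prefix='1' (no match yet)
Bit 5: prefix='11' -> emit 'i', reset
Bit 6: prefix='1' (no match yet)
Bit 7: prefix='10' -> emit 'h', reset
Bit 8: prefix='1' (no match yet)
Bit 9: prefix='10' -> emit 'h', reset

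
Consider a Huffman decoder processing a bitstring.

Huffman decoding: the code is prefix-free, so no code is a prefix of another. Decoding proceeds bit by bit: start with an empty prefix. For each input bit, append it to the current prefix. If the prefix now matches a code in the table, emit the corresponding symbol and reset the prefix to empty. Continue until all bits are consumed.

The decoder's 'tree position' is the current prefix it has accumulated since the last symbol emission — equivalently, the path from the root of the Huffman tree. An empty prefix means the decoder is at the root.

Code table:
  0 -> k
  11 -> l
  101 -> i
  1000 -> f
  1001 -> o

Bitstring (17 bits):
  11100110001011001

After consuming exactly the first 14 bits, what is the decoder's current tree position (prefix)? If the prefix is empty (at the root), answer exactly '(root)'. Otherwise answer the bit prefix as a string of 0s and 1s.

Bit 0: prefix='1' (no match yet)
Bit 1: prefix='11' -> emit 'l', reset
Bit 2: prefix='1' (no match yet)
Bit 3: prefix='10' (no match yet)
Bit 4: prefix='100' (no match yet)
Bit 5: prefix='1001' -> emit 'o', reset
Bit 6: prefix='1' (no match yet)
Bit 7: prefix='10' (no match yet)
Bit 8: prefix='100' (no match yet)
Bit 9: prefix='1000' -> emit 'f', reset
Bit 10: prefix='1' (no match yet)
Bit 11: prefix='10' (no match yet)
Bit 12: prefix='101' -> emit 'i', reset
Bit 13: prefix='1' (no match yet)

Answer: 1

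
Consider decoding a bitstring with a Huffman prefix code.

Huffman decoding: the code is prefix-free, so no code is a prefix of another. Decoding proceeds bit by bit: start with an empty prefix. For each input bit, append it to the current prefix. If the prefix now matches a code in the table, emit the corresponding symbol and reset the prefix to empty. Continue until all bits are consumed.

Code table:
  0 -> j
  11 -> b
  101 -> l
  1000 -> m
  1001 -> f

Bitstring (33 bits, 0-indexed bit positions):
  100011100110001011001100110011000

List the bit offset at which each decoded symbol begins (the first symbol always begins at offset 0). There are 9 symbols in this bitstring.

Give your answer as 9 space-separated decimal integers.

Answer: 0 4 6 10 14 17 21 25 29

Derivation:
Bit 0: prefix='1' (no match yet)
Bit 1: prefix='10' (no match yet)
Bit 2: prefix='100' (no match yet)
Bit 3: prefix='1000' -> emit 'm', reset
Bit 4: prefix='1' (no match yet)
Bit 5: prefix='11' -> emit 'b', reset
Bit 6: prefix='1' (no match yet)
Bit 7: prefix='10' (no match yet)
Bit 8: prefix='100' (no match yet)
Bit 9: prefix='1001' -> emit 'f', reset
Bit 10: prefix='1' (no match yet)
Bit 11: prefix='10' (no match yet)
Bit 12: prefix='100' (no match yet)
Bit 13: prefix='1000' -> emit 'm', reset
Bit 14: prefix='1' (no match yet)
Bit 15: prefix='10' (no match yet)
Bit 16: prefix='101' -> emit 'l', reset
Bit 17: prefix='1' (no match yet)
Bit 18: prefix='10' (no match yet)
Bit 19: prefix='100' (no match yet)
Bit 20: prefix='1001' -> emit 'f', reset
Bit 21: prefix='1' (no match yet)
Bit 22: prefix='10' (no match yet)
Bit 23: prefix='100' (no match yet)
Bit 24: prefix='1001' -> emit 'f', reset
Bit 25: prefix='1' (no match yet)
Bit 26: prefix='10' (no match yet)
Bit 27: prefix='100' (no match yet)
Bit 28: prefix='1001' -> emit 'f', reset
Bit 29: prefix='1' (no match yet)
Bit 30: prefix='10' (no match yet)
Bit 31: prefix='100' (no match yet)
Bit 32: prefix='1000' -> emit 'm', reset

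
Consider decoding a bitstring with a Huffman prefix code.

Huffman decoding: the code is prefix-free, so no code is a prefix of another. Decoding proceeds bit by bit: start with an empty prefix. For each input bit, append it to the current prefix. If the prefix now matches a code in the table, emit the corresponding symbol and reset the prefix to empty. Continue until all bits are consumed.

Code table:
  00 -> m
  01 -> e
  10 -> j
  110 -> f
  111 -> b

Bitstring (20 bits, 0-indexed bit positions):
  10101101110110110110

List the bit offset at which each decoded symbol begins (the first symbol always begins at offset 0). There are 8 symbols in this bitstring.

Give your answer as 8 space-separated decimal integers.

Bit 0: prefix='1' (no match yet)
Bit 1: prefix='10' -> emit 'j', reset
Bit 2: prefix='1' (no match yet)
Bit 3: prefix='10' -> emit 'j', reset
Bit 4: prefix='1' (no match yet)
Bit 5: prefix='11' (no match yet)
Bit 6: prefix='110' -> emit 'f', reset
Bit 7: prefix='1' (no match yet)
Bit 8: prefix='11' (no match yet)
Bit 9: prefix='111' -> emit 'b', reset
Bit 10: prefix='0' (no match yet)
Bit 11: prefix='01' -> emit 'e', reset
Bit 12: prefix='1' (no match yet)
Bit 13: prefix='10' -> emit 'j', reset
Bit 14: prefix='1' (no match yet)
Bit 15: prefix='11' (no match yet)
Bit 16: prefix='110' -> emit 'f', reset
Bit 17: prefix='1' (no match yet)
Bit 18: prefix='11' (no match yet)
Bit 19: prefix='110' -> emit 'f', reset

Answer: 0 2 4 7 10 12 14 17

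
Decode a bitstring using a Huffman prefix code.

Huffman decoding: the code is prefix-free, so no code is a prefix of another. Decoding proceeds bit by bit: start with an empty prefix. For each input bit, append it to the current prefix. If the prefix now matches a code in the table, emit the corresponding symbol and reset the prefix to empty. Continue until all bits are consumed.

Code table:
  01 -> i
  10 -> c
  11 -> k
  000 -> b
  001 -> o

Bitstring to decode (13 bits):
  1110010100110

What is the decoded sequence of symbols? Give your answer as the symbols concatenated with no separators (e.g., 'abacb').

Bit 0: prefix='1' (no match yet)
Bit 1: prefix='11' -> emit 'k', reset
Bit 2: prefix='1' (no match yet)
Bit 3: prefix='10' -> emit 'c', reset
Bit 4: prefix='0' (no match yet)
Bit 5: prefix='01' -> emit 'i', reset
Bit 6: prefix='0' (no match yet)
Bit 7: prefix='01' -> emit 'i', reset
Bit 8: prefix='0' (no match yet)
Bit 9: prefix='00' (no match yet)
Bit 10: prefix='001' -> emit 'o', reset
Bit 11: prefix='1' (no match yet)
Bit 12: prefix='10' -> emit 'c', reset

Answer: kciioc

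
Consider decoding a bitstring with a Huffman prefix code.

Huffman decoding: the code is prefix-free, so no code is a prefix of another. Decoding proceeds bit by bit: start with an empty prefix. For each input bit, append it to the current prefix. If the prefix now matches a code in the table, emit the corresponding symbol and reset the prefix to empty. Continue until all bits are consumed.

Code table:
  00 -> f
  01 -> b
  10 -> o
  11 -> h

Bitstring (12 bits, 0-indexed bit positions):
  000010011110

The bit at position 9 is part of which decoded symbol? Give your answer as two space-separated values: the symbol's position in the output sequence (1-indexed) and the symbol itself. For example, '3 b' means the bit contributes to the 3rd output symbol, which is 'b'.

Answer: 5 h

Derivation:
Bit 0: prefix='0' (no match yet)
Bit 1: prefix='00' -> emit 'f', reset
Bit 2: prefix='0' (no match yet)
Bit 3: prefix='00' -> emit 'f', reset
Bit 4: prefix='1' (no match yet)
Bit 5: prefix='10' -> emit 'o', reset
Bit 6: prefix='0' (no match yet)
Bit 7: prefix='01' -> emit 'b', reset
Bit 8: prefix='1' (no match yet)
Bit 9: prefix='11' -> emit 'h', reset
Bit 10: prefix='1' (no match yet)
Bit 11: prefix='10' -> emit 'o', reset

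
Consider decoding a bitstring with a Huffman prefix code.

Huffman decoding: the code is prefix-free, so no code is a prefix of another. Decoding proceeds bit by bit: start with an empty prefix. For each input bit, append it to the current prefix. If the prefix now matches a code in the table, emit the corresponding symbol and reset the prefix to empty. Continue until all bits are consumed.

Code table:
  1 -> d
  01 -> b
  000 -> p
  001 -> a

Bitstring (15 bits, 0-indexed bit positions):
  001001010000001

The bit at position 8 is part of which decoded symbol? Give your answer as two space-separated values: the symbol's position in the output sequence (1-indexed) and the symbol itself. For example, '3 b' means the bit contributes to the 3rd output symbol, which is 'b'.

Answer: 4 p

Derivation:
Bit 0: prefix='0' (no match yet)
Bit 1: prefix='00' (no match yet)
Bit 2: prefix='001' -> emit 'a', reset
Bit 3: prefix='0' (no match yet)
Bit 4: prefix='00' (no match yet)
Bit 5: prefix='001' -> emit 'a', reset
Bit 6: prefix='0' (no match yet)
Bit 7: prefix='01' -> emit 'b', reset
Bit 8: prefix='0' (no match yet)
Bit 9: prefix='00' (no match yet)
Bit 10: prefix='000' -> emit 'p', reset
Bit 11: prefix='0' (no match yet)
Bit 12: prefix='00' (no match yet)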